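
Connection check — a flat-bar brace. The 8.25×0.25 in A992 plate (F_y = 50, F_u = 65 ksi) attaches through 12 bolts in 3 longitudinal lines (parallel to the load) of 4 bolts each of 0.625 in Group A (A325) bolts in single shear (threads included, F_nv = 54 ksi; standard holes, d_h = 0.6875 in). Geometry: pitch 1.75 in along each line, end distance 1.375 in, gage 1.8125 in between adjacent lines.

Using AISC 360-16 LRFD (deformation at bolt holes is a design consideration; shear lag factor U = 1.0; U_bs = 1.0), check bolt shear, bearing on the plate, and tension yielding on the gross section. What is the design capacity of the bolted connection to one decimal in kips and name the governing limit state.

92.8 kips (gross-section yield governs)

Bolt shear: A_b = π(0.625)²/4 = 0.3068 in². φR_n = 0.75 × 54 × 0.3068 × 12 × 1 = 149.1 kips.
Bearing (0.25 in plate, F_u = 65 ksi): end bolts L_c = 1.375 − 0.6875/2 = 1.03125, R_n = min(1.2×1.03125×0.25×65, 2.4×0.625×0.25×65) = 20.109 kips/bolt; interior L_c = 1.75 − 0.6875 = 1.0625, R_n = 20.719 kips/bolt. φR_n = 0.75 × (3×20.109 + 9×20.719) = 185.1 kips.
Tension yield (gross): A_g = 8.25×0.25 = 2.0625 in². φR_n = 0.90 × 50 × 2.0625 = 92.8 kips.
Governing: min(149.1, 185.1, 92.8) = 92.8 kips → gross-section yield.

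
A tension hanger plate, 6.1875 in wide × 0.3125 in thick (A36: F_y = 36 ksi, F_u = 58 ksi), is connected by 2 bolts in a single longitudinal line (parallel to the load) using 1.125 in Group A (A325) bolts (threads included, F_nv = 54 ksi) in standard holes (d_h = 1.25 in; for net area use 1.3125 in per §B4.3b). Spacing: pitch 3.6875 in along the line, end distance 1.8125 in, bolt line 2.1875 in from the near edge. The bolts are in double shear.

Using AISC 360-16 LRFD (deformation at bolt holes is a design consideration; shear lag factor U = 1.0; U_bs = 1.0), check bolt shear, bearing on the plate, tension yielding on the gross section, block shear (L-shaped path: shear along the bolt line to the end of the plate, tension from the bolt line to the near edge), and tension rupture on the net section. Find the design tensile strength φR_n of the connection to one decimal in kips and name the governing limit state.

Bolt shear: A_b = π(1.125)²/4 = 0.99402 in². φR_n = 0.75 × 54 × 0.99402 × 2 × 2 = 161.0 kips.
Bearing (0.3125 in plate, F_u = 58 ksi): end bolts L_c = 1.8125 − 1.25/2 = 1.1875, R_n = min(1.2×1.1875×0.3125×58, 2.4×1.125×0.3125×58) = 25.828 kips/bolt; interior L_c = 3.6875 − 1.25 = 2.4375, R_n = 48.938 kips/bolt. φR_n = 0.75 × (1×25.828 + 1×48.938) = 56.1 kips.
Tension yield (gross): A_g = 6.1875×0.3125 = 1.9336 in². φR_n = 0.90 × 36 × 1.9336 = 62.6 kips.
Block shear: shear path 1×[1.8125+1×3.6875] = 1×5.5 in, A_gv = 1.7188, A_nv = 1×(5.5 − 1.5×1.3125)×0.3125 = 1.1035 in²; tension to near edge: (2.1875 − 0.5×1.3125)×0.3125 = 0.47852 in². R_n = min(0.6×58×1.1035, 0.6×36×1.7188) + 1.0×58×0.47852 = min(38.402, 37.126) + 27.754 = 64.88 kips. φR_n = 0.75 × 64.88 = 48.7 kips.
Tension rupture (net): A_n = (6.1875 − 1×1.3125)×0.3125 = 1.5234 in² (U = 1.0, A_e = A_n). φR_n = 0.75 × 58 × 1.5234 = 66.3 kips.
Governing: min(161.0, 56.1, 62.6, 48.7, 66.3) = 48.7 kips → block shear.

48.7 kips (block shear governs)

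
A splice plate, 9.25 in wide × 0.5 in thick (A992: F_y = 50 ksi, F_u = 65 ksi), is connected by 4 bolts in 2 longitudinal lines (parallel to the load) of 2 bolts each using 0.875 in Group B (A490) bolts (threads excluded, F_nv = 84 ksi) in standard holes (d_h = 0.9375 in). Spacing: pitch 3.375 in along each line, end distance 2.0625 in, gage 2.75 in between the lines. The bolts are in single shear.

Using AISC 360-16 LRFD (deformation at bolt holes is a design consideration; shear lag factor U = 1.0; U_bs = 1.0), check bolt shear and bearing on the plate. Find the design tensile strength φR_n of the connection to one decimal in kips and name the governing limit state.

151.5 kips (bolt shear governs)

Bolt shear: A_b = π(0.875)²/4 = 0.60132 in². φR_n = 0.75 × 84 × 0.60132 × 4 × 1 = 151.5 kips.
Bearing (0.5 in plate, F_u = 65 ksi): end bolts L_c = 2.0625 − 0.9375/2 = 1.59375, R_n = min(1.2×1.59375×0.5×65, 2.4×0.875×0.5×65) = 62.156 kips/bolt; interior L_c = 3.375 − 0.9375 = 2.4375, R_n = 68.25 kips/bolt. φR_n = 0.75 × (2×62.156 + 2×68.25) = 195.6 kips.
Governing: min(151.5, 195.6) = 151.5 kips → bolt shear.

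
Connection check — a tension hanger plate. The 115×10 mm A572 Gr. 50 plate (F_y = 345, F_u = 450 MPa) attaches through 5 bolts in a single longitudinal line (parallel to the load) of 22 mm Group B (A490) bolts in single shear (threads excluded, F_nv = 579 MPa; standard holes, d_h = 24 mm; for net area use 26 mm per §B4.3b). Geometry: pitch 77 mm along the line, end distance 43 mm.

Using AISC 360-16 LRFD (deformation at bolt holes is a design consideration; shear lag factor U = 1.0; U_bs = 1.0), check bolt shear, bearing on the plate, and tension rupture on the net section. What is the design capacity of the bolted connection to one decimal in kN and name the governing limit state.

300.4 kN (net-section rupture governs)

Bolt shear: A_b = π(22)²/4 = 380.13 mm². φR_n = 0.75 × 579 × 380.13 × 5 × 1 = 825.4 kN.
Bearing (10 mm plate, F_u = 450 MPa): end bolts L_c = 43 − 24/2 = 31, R_n = min(1.2×31×10×450, 2.4×22×10×450) = 167.4 kN/bolt; interior L_c = 77 − 24 = 53, R_n = 237.6 kN/bolt. φR_n = 0.75 × (1×167.4 + 4×237.6) = 838.4 kN.
Tension rupture (net): A_n = (115 − 1×26)×10 = 890 mm² (U = 1.0, A_e = A_n). φR_n = 0.75 × 450 × 890 = 300.4 kN.
Governing: min(825.4, 838.4, 300.4) = 300.4 kN → net-section rupture.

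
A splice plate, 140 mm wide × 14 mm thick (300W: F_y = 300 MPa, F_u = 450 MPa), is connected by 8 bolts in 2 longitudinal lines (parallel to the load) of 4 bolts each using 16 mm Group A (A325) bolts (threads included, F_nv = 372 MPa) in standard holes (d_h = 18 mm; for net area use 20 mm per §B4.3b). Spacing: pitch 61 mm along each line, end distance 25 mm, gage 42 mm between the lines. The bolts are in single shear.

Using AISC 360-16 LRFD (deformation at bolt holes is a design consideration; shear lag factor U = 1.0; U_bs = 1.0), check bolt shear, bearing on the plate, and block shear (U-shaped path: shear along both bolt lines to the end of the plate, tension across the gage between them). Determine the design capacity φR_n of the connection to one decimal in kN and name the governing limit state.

Bolt shear: A_b = π(16)²/4 = 201.06 mm². φR_n = 0.75 × 372 × 201.06 × 8 × 1 = 448.8 kN.
Bearing (14 mm plate, F_u = 450 MPa): end bolts L_c = 25 − 18/2 = 16, R_n = min(1.2×16×14×450, 2.4×16×14×450) = 120.96 kN/bolt; interior L_c = 61 − 18 = 43, R_n = 241.92 kN/bolt. φR_n = 0.75 × (2×120.96 + 6×241.92) = 1270.1 kN.
Block shear: shear path 2×[25+3×61] = 2×208 mm, A_gv = 5824, A_nv = 2×(208 − 3.5×20)×14 = 3864 mm²; tension across gage: (42 − 1×20)×14 = 308 mm². R_n = min(0.6×450×3864, 0.6×300×5824) + 1.0×450×308 = min(1043.3, 1048.3) + 138.6 = 1181.9 kN. φR_n = 0.75 × 1181.9 = 886.4 kN.
Governing: min(448.8, 1270.1, 886.4) = 448.8 kN → bolt shear.

448.8 kN (bolt shear governs)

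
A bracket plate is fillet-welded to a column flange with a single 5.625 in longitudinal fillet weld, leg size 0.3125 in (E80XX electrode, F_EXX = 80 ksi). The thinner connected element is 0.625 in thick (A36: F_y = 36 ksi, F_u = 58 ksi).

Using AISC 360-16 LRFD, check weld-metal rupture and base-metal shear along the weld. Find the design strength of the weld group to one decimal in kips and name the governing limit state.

44.7 kips (weld metal governs)

Weld metal: throat = 0.707×0.3125 = 0.22094 in, L = 5.625 in. φR_n = 0.75 × 0.6 × 80 × 0.22094 × 5.625 = 44.7 kips.
Base metal shear (0.625 in plate): yield φR_n = 1.0×0.6×36×0.625×5.625 = 75.9 kips; rupture φR_n = 0.75×0.6×58×0.625×5.625 = 91.8 kips; take 75.9 kips (yield).
Governing: min(44.7, 75.9) = 44.7 kips → weld metal.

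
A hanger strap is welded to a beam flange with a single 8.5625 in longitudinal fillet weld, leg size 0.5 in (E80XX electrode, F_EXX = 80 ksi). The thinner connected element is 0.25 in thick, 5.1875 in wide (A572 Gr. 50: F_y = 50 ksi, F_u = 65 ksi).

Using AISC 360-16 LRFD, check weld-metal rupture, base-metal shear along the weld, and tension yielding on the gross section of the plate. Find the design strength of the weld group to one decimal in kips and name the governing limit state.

58.4 kips (gross-section yield governs)

Weld metal: throat = 0.707×0.5 = 0.3535 in, L = 8.5625 in. φR_n = 0.75 × 0.6 × 80 × 0.3535 × 8.5625 = 109.0 kips.
Base metal shear (0.25 in plate): yield φR_n = 1.0×0.6×50×0.25×8.5625 = 64.2 kips; rupture φR_n = 0.75×0.6×65×0.25×8.5625 = 62.6 kips; take 62.6 kips (rupture).
Tension yield (gross): A_g = 5.1875×0.25 = 1.2969 in². φR_n = 0.90 × 50 × 1.2969 = 58.4 kips.
Governing: min(109.0, 62.6, 58.4) = 58.4 kips → gross-section yield.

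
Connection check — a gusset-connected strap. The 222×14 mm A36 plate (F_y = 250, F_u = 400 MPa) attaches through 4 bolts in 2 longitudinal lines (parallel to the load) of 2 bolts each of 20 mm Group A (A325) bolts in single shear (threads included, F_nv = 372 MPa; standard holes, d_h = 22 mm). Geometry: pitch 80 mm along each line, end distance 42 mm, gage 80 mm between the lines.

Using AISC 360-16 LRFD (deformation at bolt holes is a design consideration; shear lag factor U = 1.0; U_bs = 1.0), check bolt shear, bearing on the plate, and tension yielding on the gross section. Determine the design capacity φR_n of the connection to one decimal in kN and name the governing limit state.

350.6 kN (bolt shear governs)

Bolt shear: A_b = π(20)²/4 = 314.16 mm². φR_n = 0.75 × 372 × 314.16 × 4 × 1 = 350.6 kN.
Bearing (14 mm plate, F_u = 400 MPa): end bolts L_c = 42 − 22/2 = 31, R_n = min(1.2×31×14×400, 2.4×20×14×400) = 208.32 kN/bolt; interior L_c = 80 − 22 = 58, R_n = 268.8 kN/bolt. φR_n = 0.75 × (2×208.32 + 2×268.8) = 715.7 kN.
Tension yield (gross): A_g = 222×14 = 3108 mm². φR_n = 0.90 × 250 × 3108 = 699.3 kN.
Governing: min(350.6, 715.7, 699.3) = 350.6 kN → bolt shear.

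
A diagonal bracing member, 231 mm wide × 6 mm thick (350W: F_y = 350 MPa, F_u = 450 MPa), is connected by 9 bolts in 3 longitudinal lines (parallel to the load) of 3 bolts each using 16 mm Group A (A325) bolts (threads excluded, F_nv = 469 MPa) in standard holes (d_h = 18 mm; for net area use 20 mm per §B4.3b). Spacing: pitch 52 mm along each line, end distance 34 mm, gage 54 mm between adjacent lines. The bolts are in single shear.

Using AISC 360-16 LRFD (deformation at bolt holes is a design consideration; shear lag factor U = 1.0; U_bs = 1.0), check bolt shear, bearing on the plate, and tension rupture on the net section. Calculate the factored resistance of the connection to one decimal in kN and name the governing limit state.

Bolt shear: A_b = π(16)²/4 = 201.06 mm². φR_n = 0.75 × 469 × 201.06 × 9 × 1 = 636.5 kN.
Bearing (6 mm plate, F_u = 450 MPa): end bolts L_c = 34 − 18/2 = 25, R_n = min(1.2×25×6×450, 2.4×16×6×450) = 81 kN/bolt; interior L_c = 52 − 18 = 34, R_n = 103.68 kN/bolt. φR_n = 0.75 × (3×81 + 6×103.68) = 648.8 kN.
Tension rupture (net): A_n = (231 − 3×20)×6 = 1026 mm² (U = 1.0, A_e = A_n). φR_n = 0.75 × 450 × 1026 = 346.3 kN.
Governing: min(636.5, 648.8, 346.3) = 346.3 kN → net-section rupture.

346.3 kN (net-section rupture governs)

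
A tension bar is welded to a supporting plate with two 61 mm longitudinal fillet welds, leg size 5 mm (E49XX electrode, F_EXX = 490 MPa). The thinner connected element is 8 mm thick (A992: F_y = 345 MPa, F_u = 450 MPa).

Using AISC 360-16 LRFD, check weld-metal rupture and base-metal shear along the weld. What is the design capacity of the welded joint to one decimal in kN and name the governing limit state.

Weld metal: throat = 0.707×5 = 3.535 mm, L = 2×61 = 122 mm. φR_n = 0.75 × 0.6 × 490 × 3.535 × 122 = 95.1 kN.
Base metal shear (8 mm plate): yield φR_n = 1.0×0.6×345×8×122 = 202.0 kN; rupture φR_n = 0.75×0.6×450×8×122 = 197.6 kN; take 197.6 kN (rupture).
Governing: min(95.1, 197.6) = 95.1 kN → weld metal.

95.1 kN (weld metal governs)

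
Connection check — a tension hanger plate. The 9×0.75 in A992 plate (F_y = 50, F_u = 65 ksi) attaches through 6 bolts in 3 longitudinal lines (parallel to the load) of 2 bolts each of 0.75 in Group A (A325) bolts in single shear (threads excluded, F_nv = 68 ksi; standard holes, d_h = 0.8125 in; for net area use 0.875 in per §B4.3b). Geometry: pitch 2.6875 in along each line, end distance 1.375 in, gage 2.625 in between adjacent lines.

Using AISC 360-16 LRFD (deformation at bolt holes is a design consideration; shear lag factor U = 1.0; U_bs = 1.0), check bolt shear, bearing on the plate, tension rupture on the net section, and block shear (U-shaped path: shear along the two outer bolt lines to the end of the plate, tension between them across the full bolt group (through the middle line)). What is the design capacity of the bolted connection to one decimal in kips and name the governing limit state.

135.2 kips (bolt shear governs)

Bolt shear: A_b = π(0.75)²/4 = 0.44179 in². φR_n = 0.75 × 68 × 0.44179 × 6 × 1 = 135.2 kips.
Bearing (0.75 in plate, F_u = 65 ksi): end bolts L_c = 1.375 − 0.8125/2 = 0.96875, R_n = min(1.2×0.96875×0.75×65, 2.4×0.75×0.75×65) = 56.672 kips/bolt; interior L_c = 2.6875 − 0.8125 = 1.875, R_n = 87.75 kips/bolt. φR_n = 0.75 × (3×56.672 + 3×87.75) = 324.9 kips.
Tension rupture (net): A_n = (9 − 3×0.875)×0.75 = 4.7813 in² (U = 1.0, A_e = A_n). φR_n = 0.75 × 65 × 4.7813 = 233.1 kips.
Block shear: shear path 2×[1.375+1×2.6875] = 2×4.0625 in, A_gv = 6.0938, A_nv = 2×(4.0625 − 1.5×0.875)×0.75 = 4.125 in²; tension across gage: (5.25 − 2×0.875)×0.75 = 2.625 in². R_n = min(0.6×65×4.125, 0.6×50×6.0938) + 1.0×65×2.625 = min(160.88, 182.81) + 170.63 = 331.51 kips. φR_n = 0.75 × 331.51 = 248.6 kips.
Governing: min(135.2, 324.9, 233.1, 248.6) = 135.2 kips → bolt shear.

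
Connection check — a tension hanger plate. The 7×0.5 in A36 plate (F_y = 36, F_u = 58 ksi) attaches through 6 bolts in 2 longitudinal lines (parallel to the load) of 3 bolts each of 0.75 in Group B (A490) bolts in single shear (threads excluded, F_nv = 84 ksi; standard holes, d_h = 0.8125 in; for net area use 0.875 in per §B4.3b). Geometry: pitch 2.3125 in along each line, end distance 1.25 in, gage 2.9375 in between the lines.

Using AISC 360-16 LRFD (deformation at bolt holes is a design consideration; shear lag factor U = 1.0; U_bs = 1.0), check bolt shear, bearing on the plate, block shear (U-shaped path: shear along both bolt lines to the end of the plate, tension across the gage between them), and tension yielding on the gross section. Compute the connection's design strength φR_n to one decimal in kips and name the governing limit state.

113.4 kips (gross-section yield governs)

Bolt shear: A_b = π(0.75)²/4 = 0.44179 in². φR_n = 0.75 × 84 × 0.44179 × 6 × 1 = 167.0 kips.
Bearing (0.5 in plate, F_u = 58 ksi): end bolts L_c = 1.25 − 0.8125/2 = 0.84375, R_n = min(1.2×0.84375×0.5×58, 2.4×0.75×0.5×58) = 29.363 kips/bolt; interior L_c = 2.3125 − 0.8125 = 1.5, R_n = 52.2 kips/bolt. φR_n = 0.75 × (2×29.363 + 4×52.2) = 200.6 kips.
Block shear: shear path 2×[1.25+2×2.3125] = 2×5.875 in, A_gv = 5.875, A_nv = 2×(5.875 − 2.5×0.875)×0.5 = 3.6875 in²; tension across gage: (2.9375 − 1×0.875)×0.5 = 1.0313 in². R_n = min(0.6×58×3.6875, 0.6×36×5.875) + 1.0×58×1.0313 = min(128.33, 126.9) + 59.815 = 186.72 kips. φR_n = 0.75 × 186.72 = 140.0 kips.
Tension yield (gross): A_g = 7×0.5 = 3.5 in². φR_n = 0.90 × 36 × 3.5 = 113.4 kips.
Governing: min(167.0, 200.6, 140.0, 113.4) = 113.4 kips → gross-section yield.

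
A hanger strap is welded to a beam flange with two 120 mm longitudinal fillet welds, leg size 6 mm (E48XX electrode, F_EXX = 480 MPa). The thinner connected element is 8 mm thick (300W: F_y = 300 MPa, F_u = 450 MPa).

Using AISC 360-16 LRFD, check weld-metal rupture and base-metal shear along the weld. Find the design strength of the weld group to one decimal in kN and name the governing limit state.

219.9 kN (weld metal governs)

Weld metal: throat = 0.707×6 = 4.242 mm, L = 2×120 = 240 mm. φR_n = 0.75 × 0.6 × 480 × 4.242 × 240 = 219.9 kN.
Base metal shear (8 mm plate): yield φR_n = 1.0×0.6×300×8×240 = 345.6 kN; rupture φR_n = 0.75×0.6×450×8×240 = 388.8 kN; take 345.6 kN (yield).
Governing: min(219.9, 345.6) = 219.9 kN → weld metal.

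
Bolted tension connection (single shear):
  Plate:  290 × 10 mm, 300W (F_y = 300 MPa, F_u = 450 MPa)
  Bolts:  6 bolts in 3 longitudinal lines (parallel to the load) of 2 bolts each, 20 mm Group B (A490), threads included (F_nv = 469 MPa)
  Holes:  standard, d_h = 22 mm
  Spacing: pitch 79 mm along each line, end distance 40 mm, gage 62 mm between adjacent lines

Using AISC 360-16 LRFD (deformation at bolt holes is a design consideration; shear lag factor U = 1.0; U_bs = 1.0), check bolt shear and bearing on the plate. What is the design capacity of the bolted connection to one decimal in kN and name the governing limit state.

Bolt shear: A_b = π(20)²/4 = 314.16 mm². φR_n = 0.75 × 469 × 314.16 × 6 × 1 = 663.0 kN.
Bearing (10 mm plate, F_u = 450 MPa): end bolts L_c = 40 − 22/2 = 29, R_n = min(1.2×29×10×450, 2.4×20×10×450) = 156.6 kN/bolt; interior L_c = 79 − 22 = 57, R_n = 216 kN/bolt. φR_n = 0.75 × (3×156.6 + 3×216) = 838.4 kN.
Governing: min(663.0, 838.4) = 663.0 kN → bolt shear.

663.0 kN (bolt shear governs)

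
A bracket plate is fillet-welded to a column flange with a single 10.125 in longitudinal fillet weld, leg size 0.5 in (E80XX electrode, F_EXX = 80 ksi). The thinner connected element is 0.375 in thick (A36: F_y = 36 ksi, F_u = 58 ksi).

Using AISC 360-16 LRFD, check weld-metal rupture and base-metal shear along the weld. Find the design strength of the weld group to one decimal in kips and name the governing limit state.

82.0 kips (base-metal shear governs)

Weld metal: throat = 0.707×0.5 = 0.3535 in, L = 10.125 in. φR_n = 0.75 × 0.6 × 80 × 0.3535 × 10.125 = 128.9 kips.
Base metal shear (0.375 in plate): yield φR_n = 1.0×0.6×36×0.375×10.125 = 82.0 kips; rupture φR_n = 0.75×0.6×58×0.375×10.125 = 99.1 kips; take 82.0 kips (yield).
Governing: min(128.9, 82.0) = 82.0 kips → base-metal shear.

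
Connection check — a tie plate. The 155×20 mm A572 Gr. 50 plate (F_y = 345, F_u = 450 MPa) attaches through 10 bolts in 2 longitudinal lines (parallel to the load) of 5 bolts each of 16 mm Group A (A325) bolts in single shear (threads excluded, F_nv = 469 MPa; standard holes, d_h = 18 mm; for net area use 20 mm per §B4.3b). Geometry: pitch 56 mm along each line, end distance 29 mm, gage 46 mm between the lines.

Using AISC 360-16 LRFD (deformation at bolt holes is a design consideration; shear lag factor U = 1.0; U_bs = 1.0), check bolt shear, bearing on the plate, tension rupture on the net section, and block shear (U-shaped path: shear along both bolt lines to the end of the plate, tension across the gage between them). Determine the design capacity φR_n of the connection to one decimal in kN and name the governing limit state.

Bolt shear: A_b = π(16)²/4 = 201.06 mm². φR_n = 0.75 × 469 × 201.06 × 10 × 1 = 707.2 kN.
Bearing (20 mm plate, F_u = 450 MPa): end bolts L_c = 29 − 18/2 = 20, R_n = min(1.2×20×20×450, 2.4×16×20×450) = 216 kN/bolt; interior L_c = 56 − 18 = 38, R_n = 345.6 kN/bolt. φR_n = 0.75 × (2×216 + 8×345.6) = 2397.6 kN.
Tension rupture (net): A_n = (155 − 2×20)×20 = 2300 mm² (U = 1.0, A_e = A_n). φR_n = 0.75 × 450 × 2300 = 776.3 kN.
Block shear: shear path 2×[29+4×56] = 2×253 mm, A_gv = 10120, A_nv = 2×(253 − 4.5×20)×20 = 6520 mm²; tension across gage: (46 − 1×20)×20 = 520 mm². R_n = min(0.6×450×6520, 0.6×345×10120) + 1.0×450×520 = min(1760.4, 2094.8) + 234 = 1994.4 kN. φR_n = 0.75 × 1994.4 = 1495.8 kN.
Governing: min(707.2, 2397.6, 776.3, 1495.8) = 707.2 kN → bolt shear.

707.2 kN (bolt shear governs)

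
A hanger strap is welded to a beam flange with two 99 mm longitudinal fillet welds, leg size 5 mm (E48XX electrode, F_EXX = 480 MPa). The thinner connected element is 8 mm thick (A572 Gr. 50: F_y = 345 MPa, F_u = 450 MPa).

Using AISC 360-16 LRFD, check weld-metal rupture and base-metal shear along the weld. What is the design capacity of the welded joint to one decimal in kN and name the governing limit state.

151.2 kN (weld metal governs)

Weld metal: throat = 0.707×5 = 3.535 mm, L = 2×99 = 198 mm. φR_n = 0.75 × 0.6 × 480 × 3.535 × 198 = 151.2 kN.
Base metal shear (8 mm plate): yield φR_n = 1.0×0.6×345×8×198 = 327.9 kN; rupture φR_n = 0.75×0.6×450×8×198 = 320.8 kN; take 320.8 kN (rupture).
Governing: min(151.2, 320.8) = 151.2 kN → weld metal.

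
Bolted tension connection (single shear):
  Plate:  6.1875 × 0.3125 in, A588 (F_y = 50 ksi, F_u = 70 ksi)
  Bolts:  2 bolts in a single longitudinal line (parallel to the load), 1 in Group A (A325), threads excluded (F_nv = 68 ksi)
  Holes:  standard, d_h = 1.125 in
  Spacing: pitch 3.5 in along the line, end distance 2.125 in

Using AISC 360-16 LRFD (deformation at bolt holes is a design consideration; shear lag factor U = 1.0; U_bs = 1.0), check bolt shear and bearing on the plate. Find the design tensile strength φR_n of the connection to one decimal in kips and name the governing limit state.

Bolt shear: A_b = π(1)²/4 = 0.7854 in². φR_n = 0.75 × 68 × 0.7854 × 2 × 1 = 80.1 kips.
Bearing (0.3125 in plate, F_u = 70 ksi): end bolts L_c = 2.125 − 1.125/2 = 1.5625, R_n = min(1.2×1.5625×0.3125×70, 2.4×1×0.3125×70) = 41.016 kips/bolt; interior L_c = 3.5 − 1.125 = 2.375, R_n = 52.5 kips/bolt. φR_n = 0.75 × (1×41.016 + 1×52.5) = 70.1 kips.
Governing: min(80.1, 70.1) = 70.1 kips → bearing.

70.1 kips (bearing governs)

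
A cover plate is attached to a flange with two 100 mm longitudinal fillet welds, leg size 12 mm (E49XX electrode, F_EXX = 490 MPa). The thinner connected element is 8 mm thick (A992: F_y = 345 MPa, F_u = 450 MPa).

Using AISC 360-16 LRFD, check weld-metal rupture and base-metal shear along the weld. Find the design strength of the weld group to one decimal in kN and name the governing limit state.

324.0 kN (base-metal shear governs)

Weld metal: throat = 0.707×12 = 8.484 mm, L = 2×100 = 200 mm. φR_n = 0.75 × 0.6 × 490 × 8.484 × 200 = 374.1 kN.
Base metal shear (8 mm plate): yield φR_n = 1.0×0.6×345×8×200 = 331.2 kN; rupture φR_n = 0.75×0.6×450×8×200 = 324.0 kN; take 324.0 kN (rupture).
Governing: min(374.1, 324.0) = 324.0 kN → base-metal shear.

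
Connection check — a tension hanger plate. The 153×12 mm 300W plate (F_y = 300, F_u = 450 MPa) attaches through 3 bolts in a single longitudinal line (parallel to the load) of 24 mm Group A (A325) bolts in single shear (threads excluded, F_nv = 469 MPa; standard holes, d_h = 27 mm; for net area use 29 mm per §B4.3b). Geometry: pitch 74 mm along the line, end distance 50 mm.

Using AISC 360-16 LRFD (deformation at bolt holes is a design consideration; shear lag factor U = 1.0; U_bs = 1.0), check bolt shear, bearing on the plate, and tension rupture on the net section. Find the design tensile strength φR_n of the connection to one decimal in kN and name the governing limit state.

477.4 kN (bolt shear governs)

Bolt shear: A_b = π(24)²/4 = 452.39 mm². φR_n = 0.75 × 469 × 452.39 × 3 × 1 = 477.4 kN.
Bearing (12 mm plate, F_u = 450 MPa): end bolts L_c = 50 − 27/2 = 36.5, R_n = min(1.2×36.5×12×450, 2.4×24×12×450) = 236.52 kN/bolt; interior L_c = 74 − 27 = 47, R_n = 304.56 kN/bolt. φR_n = 0.75 × (1×236.52 + 2×304.56) = 634.2 kN.
Tension rupture (net): A_n = (153 − 1×29)×12 = 1488 mm² (U = 1.0, A_e = A_n). φR_n = 0.75 × 450 × 1488 = 502.2 kN.
Governing: min(477.4, 634.2, 502.2) = 477.4 kN → bolt shear.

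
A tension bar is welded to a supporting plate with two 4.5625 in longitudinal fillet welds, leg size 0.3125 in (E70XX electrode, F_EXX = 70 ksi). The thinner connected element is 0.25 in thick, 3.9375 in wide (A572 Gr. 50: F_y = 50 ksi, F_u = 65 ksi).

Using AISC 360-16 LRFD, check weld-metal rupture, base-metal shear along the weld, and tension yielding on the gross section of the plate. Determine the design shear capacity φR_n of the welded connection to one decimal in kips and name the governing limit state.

44.3 kips (gross-section yield governs)

Weld metal: throat = 0.707×0.3125 = 0.22094 in, L = 2×4.5625 = 9.125 in. φR_n = 0.75 × 0.6 × 70 × 0.22094 × 9.125 = 63.5 kips.
Base metal shear (0.25 in plate): yield φR_n = 1.0×0.6×50×0.25×9.125 = 68.4 kips; rupture φR_n = 0.75×0.6×65×0.25×9.125 = 66.7 kips; take 66.7 kips (rupture).
Tension yield (gross): A_g = 3.9375×0.25 = 0.98438 in². φR_n = 0.90 × 50 × 0.98438 = 44.3 kips.
Governing: min(63.5, 66.7, 44.3) = 44.3 kips → gross-section yield.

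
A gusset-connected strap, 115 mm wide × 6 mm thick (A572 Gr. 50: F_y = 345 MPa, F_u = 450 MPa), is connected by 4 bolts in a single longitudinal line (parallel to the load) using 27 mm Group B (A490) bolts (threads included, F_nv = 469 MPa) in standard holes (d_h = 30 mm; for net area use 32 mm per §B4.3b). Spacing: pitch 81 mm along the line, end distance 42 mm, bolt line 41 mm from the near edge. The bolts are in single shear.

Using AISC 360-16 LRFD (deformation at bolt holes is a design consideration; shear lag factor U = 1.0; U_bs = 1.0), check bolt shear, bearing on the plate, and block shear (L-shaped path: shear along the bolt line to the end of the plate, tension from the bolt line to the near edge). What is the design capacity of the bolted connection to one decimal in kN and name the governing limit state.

260.8 kN (block shear governs)

Bolt shear: A_b = π(27)²/4 = 572.56 mm². φR_n = 0.75 × 469 × 572.56 × 4 × 1 = 805.6 kN.
Bearing (6 mm plate, F_u = 450 MPa): end bolts L_c = 42 − 30/2 = 27, R_n = min(1.2×27×6×450, 2.4×27×6×450) = 87.48 kN/bolt; interior L_c = 81 − 30 = 51, R_n = 165.24 kN/bolt. φR_n = 0.75 × (1×87.48 + 3×165.24) = 437.4 kN.
Block shear: shear path 1×[42+3×81] = 1×285 mm, A_gv = 1710, A_nv = 1×(285 − 3.5×32)×6 = 1038 mm²; tension to near edge: (41 − 0.5×32)×6 = 150 mm². R_n = min(0.6×450×1038, 0.6×345×1710) + 1.0×450×150 = min(280.26, 353.97) + 67.5 = 347.76 kN. φR_n = 0.75 × 347.76 = 260.8 kN.
Governing: min(805.6, 437.4, 260.8) = 260.8 kN → block shear.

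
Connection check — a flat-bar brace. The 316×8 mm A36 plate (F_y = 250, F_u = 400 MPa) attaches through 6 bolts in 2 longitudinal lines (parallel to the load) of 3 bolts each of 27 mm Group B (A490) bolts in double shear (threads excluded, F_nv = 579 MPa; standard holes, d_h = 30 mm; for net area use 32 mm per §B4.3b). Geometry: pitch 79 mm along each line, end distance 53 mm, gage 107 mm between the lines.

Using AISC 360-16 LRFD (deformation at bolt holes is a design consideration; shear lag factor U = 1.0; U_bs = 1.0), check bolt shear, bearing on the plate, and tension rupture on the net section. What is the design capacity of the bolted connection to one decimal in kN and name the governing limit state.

Bolt shear: A_b = π(27)²/4 = 572.56 mm². φR_n = 0.75 × 579 × 572.56 × 6 × 2 = 2983.6 kN.
Bearing (8 mm plate, F_u = 400 MPa): end bolts L_c = 53 − 30/2 = 38, R_n = min(1.2×38×8×400, 2.4×27×8×400) = 145.92 kN/bolt; interior L_c = 79 − 30 = 49, R_n = 188.16 kN/bolt. φR_n = 0.75 × (2×145.92 + 4×188.16) = 783.4 kN.
Tension rupture (net): A_n = (316 − 2×32)×8 = 2016 mm² (U = 1.0, A_e = A_n). φR_n = 0.75 × 400 × 2016 = 604.8 kN.
Governing: min(2983.6, 783.4, 604.8) = 604.8 kN → net-section rupture.

604.8 kN (net-section rupture governs)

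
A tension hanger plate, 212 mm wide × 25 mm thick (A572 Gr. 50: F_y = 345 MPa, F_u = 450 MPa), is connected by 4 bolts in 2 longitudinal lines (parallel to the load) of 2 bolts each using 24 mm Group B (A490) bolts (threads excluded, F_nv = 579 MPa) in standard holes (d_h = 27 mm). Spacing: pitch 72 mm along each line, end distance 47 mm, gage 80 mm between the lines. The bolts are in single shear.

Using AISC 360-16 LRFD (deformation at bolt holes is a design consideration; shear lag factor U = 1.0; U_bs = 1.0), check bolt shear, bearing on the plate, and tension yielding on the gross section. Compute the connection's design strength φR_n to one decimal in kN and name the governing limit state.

785.8 kN (bolt shear governs)

Bolt shear: A_b = π(24)²/4 = 452.39 mm². φR_n = 0.75 × 579 × 452.39 × 4 × 1 = 785.8 kN.
Bearing (25 mm plate, F_u = 450 MPa): end bolts L_c = 47 − 27/2 = 33.5, R_n = min(1.2×33.5×25×450, 2.4×24×25×450) = 452.25 kN/bolt; interior L_c = 72 − 27 = 45, R_n = 607.5 kN/bolt. φR_n = 0.75 × (2×452.25 + 2×607.5) = 1589.6 kN.
Tension yield (gross): A_g = 212×25 = 5300 mm². φR_n = 0.90 × 345 × 5300 = 1645.7 kN.
Governing: min(785.8, 1589.6, 1645.7) = 785.8 kN → bolt shear.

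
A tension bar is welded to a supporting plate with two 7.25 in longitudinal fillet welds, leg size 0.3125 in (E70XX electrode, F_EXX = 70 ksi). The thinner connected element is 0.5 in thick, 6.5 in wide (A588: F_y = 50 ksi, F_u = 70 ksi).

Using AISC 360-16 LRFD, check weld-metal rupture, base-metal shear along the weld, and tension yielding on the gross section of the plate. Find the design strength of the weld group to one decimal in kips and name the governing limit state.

100.9 kips (weld metal governs)

Weld metal: throat = 0.707×0.3125 = 0.22094 in, L = 2×7.25 = 14.5 in. φR_n = 0.75 × 0.6 × 70 × 0.22094 × 14.5 = 100.9 kips.
Base metal shear (0.5 in plate): yield φR_n = 1.0×0.6×50×0.5×14.5 = 217.5 kips; rupture φR_n = 0.75×0.6×70×0.5×14.5 = 228.4 kips; take 217.5 kips (yield).
Tension yield (gross): A_g = 6.5×0.5 = 3.25 in². φR_n = 0.90 × 50 × 3.25 = 146.3 kips.
Governing: min(100.9, 217.5, 146.3) = 100.9 kips → weld metal.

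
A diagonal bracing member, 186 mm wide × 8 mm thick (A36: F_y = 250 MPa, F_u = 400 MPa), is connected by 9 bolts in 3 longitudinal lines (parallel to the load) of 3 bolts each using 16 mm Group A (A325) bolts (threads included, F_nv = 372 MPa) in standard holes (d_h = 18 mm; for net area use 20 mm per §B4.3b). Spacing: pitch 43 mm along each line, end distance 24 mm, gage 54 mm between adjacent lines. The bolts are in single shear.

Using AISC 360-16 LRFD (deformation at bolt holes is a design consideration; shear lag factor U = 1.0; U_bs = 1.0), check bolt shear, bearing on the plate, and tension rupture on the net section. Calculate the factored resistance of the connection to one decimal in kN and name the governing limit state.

Bolt shear: A_b = π(16)²/4 = 201.06 mm². φR_n = 0.75 × 372 × 201.06 × 9 × 1 = 504.9 kN.
Bearing (8 mm plate, F_u = 400 MPa): end bolts L_c = 24 − 18/2 = 15, R_n = min(1.2×15×8×400, 2.4×16×8×400) = 57.6 kN/bolt; interior L_c = 43 − 18 = 25, R_n = 96 kN/bolt. φR_n = 0.75 × (3×57.6 + 6×96) = 561.6 kN.
Tension rupture (net): A_n = (186 − 3×20)×8 = 1008 mm² (U = 1.0, A_e = A_n). φR_n = 0.75 × 400 × 1008 = 302.4 kN.
Governing: min(504.9, 561.6, 302.4) = 302.4 kN → net-section rupture.

302.4 kN (net-section rupture governs)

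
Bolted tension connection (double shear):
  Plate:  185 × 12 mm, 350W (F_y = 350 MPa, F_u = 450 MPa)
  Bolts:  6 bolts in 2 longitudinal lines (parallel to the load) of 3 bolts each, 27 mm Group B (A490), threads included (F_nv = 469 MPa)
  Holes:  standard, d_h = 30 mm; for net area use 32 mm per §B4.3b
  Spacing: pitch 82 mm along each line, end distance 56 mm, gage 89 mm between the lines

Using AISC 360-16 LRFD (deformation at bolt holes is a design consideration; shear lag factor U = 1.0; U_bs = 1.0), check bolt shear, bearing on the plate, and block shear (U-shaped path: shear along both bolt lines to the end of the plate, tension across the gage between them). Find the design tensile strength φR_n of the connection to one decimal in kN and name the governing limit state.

Bolt shear: A_b = π(27)²/4 = 572.56 mm². φR_n = 0.75 × 469 × 572.56 × 6 × 2 = 2416.8 kN.
Bearing (12 mm plate, F_u = 450 MPa): end bolts L_c = 56 − 30/2 = 41, R_n = min(1.2×41×12×450, 2.4×27×12×450) = 265.68 kN/bolt; interior L_c = 82 − 30 = 52, R_n = 336.96 kN/bolt. φR_n = 0.75 × (2×265.68 + 4×336.96) = 1409.4 kN.
Block shear: shear path 2×[56+2×82] = 2×220 mm, A_gv = 5280, A_nv = 2×(220 − 2.5×32)×12 = 3360 mm²; tension across gage: (89 − 1×32)×12 = 684 mm². R_n = min(0.6×450×3360, 0.6×350×5280) + 1.0×450×684 = min(907.2, 1108.8) + 307.8 = 1215 kN. φR_n = 0.75 × 1215 = 911.3 kN.
Governing: min(2416.8, 1409.4, 911.3) = 911.3 kN → block shear.

911.3 kN (block shear governs)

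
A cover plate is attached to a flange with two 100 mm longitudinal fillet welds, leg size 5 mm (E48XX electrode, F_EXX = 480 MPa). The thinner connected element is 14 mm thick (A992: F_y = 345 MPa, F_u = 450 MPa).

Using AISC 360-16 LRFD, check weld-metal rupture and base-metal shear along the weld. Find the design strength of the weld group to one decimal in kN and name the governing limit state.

Weld metal: throat = 0.707×5 = 3.535 mm, L = 2×100 = 200 mm. φR_n = 0.75 × 0.6 × 480 × 3.535 × 200 = 152.7 kN.
Base metal shear (14 mm plate): yield φR_n = 1.0×0.6×345×14×200 = 579.6 kN; rupture φR_n = 0.75×0.6×450×14×200 = 567.0 kN; take 567.0 kN (rupture).
Governing: min(152.7, 567.0) = 152.7 kN → weld metal.

152.7 kN (weld metal governs)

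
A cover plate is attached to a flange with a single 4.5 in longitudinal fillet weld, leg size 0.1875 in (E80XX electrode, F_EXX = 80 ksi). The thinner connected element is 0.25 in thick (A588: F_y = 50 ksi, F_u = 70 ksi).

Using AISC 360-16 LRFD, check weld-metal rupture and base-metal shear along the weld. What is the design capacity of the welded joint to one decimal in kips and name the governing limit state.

21.5 kips (weld metal governs)

Weld metal: throat = 0.707×0.1875 = 0.13256 in, L = 4.5 in. φR_n = 0.75 × 0.6 × 80 × 0.13256 × 4.5 = 21.5 kips.
Base metal shear (0.25 in plate): yield φR_n = 1.0×0.6×50×0.25×4.5 = 33.8 kips; rupture φR_n = 0.75×0.6×70×0.25×4.5 = 35.4 kips; take 33.8 kips (yield).
Governing: min(21.5, 33.8) = 21.5 kips → weld metal.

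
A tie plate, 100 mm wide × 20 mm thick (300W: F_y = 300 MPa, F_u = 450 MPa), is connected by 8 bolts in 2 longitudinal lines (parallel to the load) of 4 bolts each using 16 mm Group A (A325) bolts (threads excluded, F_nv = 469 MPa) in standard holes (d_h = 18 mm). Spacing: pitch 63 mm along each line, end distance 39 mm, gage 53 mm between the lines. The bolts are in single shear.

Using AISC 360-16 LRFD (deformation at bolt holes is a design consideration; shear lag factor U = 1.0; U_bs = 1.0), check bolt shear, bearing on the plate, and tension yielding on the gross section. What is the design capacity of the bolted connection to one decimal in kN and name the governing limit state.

Bolt shear: A_b = π(16)²/4 = 201.06 mm². φR_n = 0.75 × 469 × 201.06 × 8 × 1 = 565.8 kN.
Bearing (20 mm plate, F_u = 450 MPa): end bolts L_c = 39 − 18/2 = 30, R_n = min(1.2×30×20×450, 2.4×16×20×450) = 324 kN/bolt; interior L_c = 63 − 18 = 45, R_n = 345.6 kN/bolt. φR_n = 0.75 × (2×324 + 6×345.6) = 2041.2 kN.
Tension yield (gross): A_g = 100×20 = 2000 mm². φR_n = 0.90 × 300 × 2000 = 540.0 kN.
Governing: min(565.8, 2041.2, 540.0) = 540.0 kN → gross-section yield.

540.0 kN (gross-section yield governs)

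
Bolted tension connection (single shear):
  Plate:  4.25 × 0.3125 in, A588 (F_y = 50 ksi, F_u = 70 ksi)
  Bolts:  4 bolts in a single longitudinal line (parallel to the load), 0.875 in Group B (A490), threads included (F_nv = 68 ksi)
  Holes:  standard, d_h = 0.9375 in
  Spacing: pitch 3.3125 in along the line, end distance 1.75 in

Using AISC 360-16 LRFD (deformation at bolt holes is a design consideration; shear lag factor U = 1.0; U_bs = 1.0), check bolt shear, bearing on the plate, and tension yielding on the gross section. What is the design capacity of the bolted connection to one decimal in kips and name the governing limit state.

Bolt shear: A_b = π(0.875)²/4 = 0.60132 in². φR_n = 0.75 × 68 × 0.60132 × 4 × 1 = 122.7 kips.
Bearing (0.3125 in plate, F_u = 70 ksi): end bolts L_c = 1.75 − 0.9375/2 = 1.28125, R_n = min(1.2×1.28125×0.3125×70, 2.4×0.875×0.3125×70) = 33.633 kips/bolt; interior L_c = 3.3125 − 0.9375 = 2.375, R_n = 45.938 kips/bolt. φR_n = 0.75 × (1×33.633 + 3×45.938) = 128.6 kips.
Tension yield (gross): A_g = 4.25×0.3125 = 1.3281 in². φR_n = 0.90 × 50 × 1.3281 = 59.8 kips.
Governing: min(122.7, 128.6, 59.8) = 59.8 kips → gross-section yield.

59.8 kips (gross-section yield governs)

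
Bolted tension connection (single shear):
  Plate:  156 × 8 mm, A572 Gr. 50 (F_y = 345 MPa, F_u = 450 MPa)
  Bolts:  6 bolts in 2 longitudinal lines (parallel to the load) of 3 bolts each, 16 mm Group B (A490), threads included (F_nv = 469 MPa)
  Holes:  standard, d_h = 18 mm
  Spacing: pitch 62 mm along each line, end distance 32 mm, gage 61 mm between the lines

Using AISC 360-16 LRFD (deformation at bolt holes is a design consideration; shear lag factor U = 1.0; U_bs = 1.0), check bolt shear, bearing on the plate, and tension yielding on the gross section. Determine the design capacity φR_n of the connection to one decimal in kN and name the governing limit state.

Bolt shear: A_b = π(16)²/4 = 201.06 mm². φR_n = 0.75 × 469 × 201.06 × 6 × 1 = 424.3 kN.
Bearing (8 mm plate, F_u = 450 MPa): end bolts L_c = 32 − 18/2 = 23, R_n = min(1.2×23×8×450, 2.4×16×8×450) = 99.36 kN/bolt; interior L_c = 62 − 18 = 44, R_n = 138.24 kN/bolt. φR_n = 0.75 × (2×99.36 + 4×138.24) = 563.8 kN.
Tension yield (gross): A_g = 156×8 = 1248 mm². φR_n = 0.90 × 345 × 1248 = 387.5 kN.
Governing: min(424.3, 563.8, 387.5) = 387.5 kN → gross-section yield.

387.5 kN (gross-section yield governs)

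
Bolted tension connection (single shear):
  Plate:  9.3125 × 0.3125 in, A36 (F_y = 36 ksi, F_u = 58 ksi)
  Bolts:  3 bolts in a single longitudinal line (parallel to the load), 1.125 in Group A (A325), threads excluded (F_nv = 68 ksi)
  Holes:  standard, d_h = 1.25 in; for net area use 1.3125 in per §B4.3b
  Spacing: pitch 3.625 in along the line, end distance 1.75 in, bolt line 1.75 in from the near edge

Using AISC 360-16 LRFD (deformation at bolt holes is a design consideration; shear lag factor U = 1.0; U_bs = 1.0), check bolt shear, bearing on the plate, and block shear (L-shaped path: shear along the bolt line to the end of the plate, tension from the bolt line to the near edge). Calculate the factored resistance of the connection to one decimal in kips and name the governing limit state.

60.4 kips (block shear governs)

Bolt shear: A_b = π(1.125)²/4 = 0.99402 in². φR_n = 0.75 × 68 × 0.99402 × 3 × 1 = 152.1 kips.
Bearing (0.3125 in plate, F_u = 58 ksi): end bolts L_c = 1.75 − 1.25/2 = 1.125, R_n = min(1.2×1.125×0.3125×58, 2.4×1.125×0.3125×58) = 24.469 kips/bolt; interior L_c = 3.625 − 1.25 = 2.375, R_n = 48.938 kips/bolt. φR_n = 0.75 × (1×24.469 + 2×48.938) = 91.8 kips.
Block shear: shear path 1×[1.75+2×3.625] = 1×9 in, A_gv = 2.8125, A_nv = 1×(9 − 2.5×1.3125)×0.3125 = 1.7871 in²; tension to near edge: (1.75 − 0.5×1.3125)×0.3125 = 0.3418 in². R_n = min(0.6×58×1.7871, 0.6×36×2.8125) + 1.0×58×0.3418 = min(62.191, 60.75) + 19.824 = 80.574 kips. φR_n = 0.75 × 80.574 = 60.4 kips.
Governing: min(152.1, 91.8, 60.4) = 60.4 kips → block shear.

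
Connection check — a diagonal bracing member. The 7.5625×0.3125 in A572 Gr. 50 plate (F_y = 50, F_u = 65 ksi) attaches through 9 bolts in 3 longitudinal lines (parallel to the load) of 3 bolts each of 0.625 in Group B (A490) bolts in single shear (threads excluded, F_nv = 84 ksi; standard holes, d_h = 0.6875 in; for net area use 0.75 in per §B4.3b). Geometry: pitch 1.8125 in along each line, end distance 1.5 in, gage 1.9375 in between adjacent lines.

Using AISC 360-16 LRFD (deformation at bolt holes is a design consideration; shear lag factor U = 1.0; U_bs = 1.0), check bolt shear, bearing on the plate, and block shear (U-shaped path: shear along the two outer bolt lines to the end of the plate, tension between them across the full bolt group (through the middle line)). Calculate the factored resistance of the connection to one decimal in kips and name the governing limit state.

Bolt shear: A_b = π(0.625)²/4 = 0.3068 in². φR_n = 0.75 × 84 × 0.3068 × 9 × 1 = 174.0 kips.
Bearing (0.3125 in plate, F_u = 65 ksi): end bolts L_c = 1.5 − 0.6875/2 = 1.15625, R_n = min(1.2×1.15625×0.3125×65, 2.4×0.625×0.3125×65) = 28.184 kips/bolt; interior L_c = 1.8125 − 0.6875 = 1.125, R_n = 27.422 kips/bolt. φR_n = 0.75 × (3×28.184 + 6×27.422) = 186.8 kips.
Block shear: shear path 2×[1.5+2×1.8125] = 2×5.125 in, A_gv = 3.2031, A_nv = 2×(5.125 − 2.5×0.75)×0.3125 = 2.0313 in²; tension across gage: (3.875 − 2×0.75)×0.3125 = 0.74219 in². R_n = min(0.6×65×2.0313, 0.6×50×3.2031) + 1.0×65×0.74219 = min(79.221, 96.093) + 48.242 = 127.46 kips. φR_n = 0.75 × 127.46 = 95.6 kips.
Governing: min(174.0, 186.8, 95.6) = 95.6 kips → block shear.

95.6 kips (block shear governs)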